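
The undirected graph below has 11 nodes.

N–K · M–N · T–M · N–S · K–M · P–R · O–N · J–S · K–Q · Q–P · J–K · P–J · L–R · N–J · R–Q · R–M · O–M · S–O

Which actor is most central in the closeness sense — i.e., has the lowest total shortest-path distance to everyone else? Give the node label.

Farness (sum of distances to all others) for each node — J:18, K:17, L:26, M:15, N:16, O:20, P:19, Q:20, R:17, S:22, T:24.
The smallest farness is 15, for M, so M has the highest closeness.

M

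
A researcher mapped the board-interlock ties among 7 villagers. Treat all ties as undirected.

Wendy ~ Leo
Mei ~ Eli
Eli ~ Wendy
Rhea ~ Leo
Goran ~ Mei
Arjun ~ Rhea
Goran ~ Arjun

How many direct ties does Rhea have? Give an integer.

2

Rhea is directly tied to Arjun and Leo. That is 2 neighbors, so the degree of Rhea is 2.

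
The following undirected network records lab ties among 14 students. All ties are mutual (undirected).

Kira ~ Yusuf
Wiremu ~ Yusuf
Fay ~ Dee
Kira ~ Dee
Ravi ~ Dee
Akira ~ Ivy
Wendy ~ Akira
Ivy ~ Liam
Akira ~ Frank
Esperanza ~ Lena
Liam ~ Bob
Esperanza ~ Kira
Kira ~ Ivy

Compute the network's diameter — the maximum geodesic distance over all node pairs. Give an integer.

5

Eccentricity of each node (its greatest distance to any other): Akira:4, Bob:5, Dee:4, Esperanza:4, Fay:5, Frank:5, Ivy:3, Kira:3, Lena:5, Liam:4, Ravi:5, Wendy:5, Wiremu:5, Yusuf:4.
The maximum eccentricity is 5, realized for instance by the pair Wendy–Lena via Wendy – Akira – Ivy – Kira – Esperanza – Lena. So the diameter is 5.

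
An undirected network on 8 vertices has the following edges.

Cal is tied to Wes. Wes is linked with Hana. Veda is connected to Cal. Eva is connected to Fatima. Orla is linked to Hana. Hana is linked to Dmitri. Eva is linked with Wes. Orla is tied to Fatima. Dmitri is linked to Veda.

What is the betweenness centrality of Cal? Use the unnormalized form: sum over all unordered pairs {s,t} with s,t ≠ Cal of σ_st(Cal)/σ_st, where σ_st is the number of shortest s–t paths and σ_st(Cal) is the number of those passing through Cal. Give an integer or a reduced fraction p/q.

5/2

Pairs whose geodesics pass through Cal — Veda–Fatima: 1/2; Veda–Eva: 1; Veda–Wes: 1.
All other pairs contribute 0.
Summing the contributions gives betweenness(Cal) = 5/2.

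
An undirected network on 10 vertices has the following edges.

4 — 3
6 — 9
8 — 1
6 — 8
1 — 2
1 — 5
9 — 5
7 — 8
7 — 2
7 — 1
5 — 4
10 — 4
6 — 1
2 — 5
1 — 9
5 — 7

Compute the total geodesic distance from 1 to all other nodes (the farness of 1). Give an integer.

Distances from 1: 2:1, 3:3, 4:2, 5:1, 6:1, 7:1, 8:1, 9:1, 10:3.
Sum = 1 + 3 + 2 + 1 + 1 + 1 + 1 + 1 + 3 = 14.

14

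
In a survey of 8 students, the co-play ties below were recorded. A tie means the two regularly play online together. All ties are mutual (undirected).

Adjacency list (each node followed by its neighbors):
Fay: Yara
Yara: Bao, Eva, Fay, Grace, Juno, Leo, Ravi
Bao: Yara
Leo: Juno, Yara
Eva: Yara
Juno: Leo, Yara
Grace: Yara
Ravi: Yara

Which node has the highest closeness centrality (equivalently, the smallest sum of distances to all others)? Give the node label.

Farness (sum of distances to all others) for each node — Bao:13, Eva:13, Fay:13, Grace:13, Juno:12, Leo:12, Ravi:13, Yara:7.
The smallest farness is 7, for Yara, so Yara has the highest closeness.

Yara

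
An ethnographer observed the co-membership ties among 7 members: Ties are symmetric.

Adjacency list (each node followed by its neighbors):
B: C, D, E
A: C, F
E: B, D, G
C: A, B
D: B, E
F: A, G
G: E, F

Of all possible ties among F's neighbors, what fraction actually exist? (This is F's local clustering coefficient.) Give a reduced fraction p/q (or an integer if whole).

F's neighbors: A and G (k = 2).
Possible neighbor pairs: C(2,2) = 1. Edges among them: none → e = 0.
Clustering(F) = 0/1.

0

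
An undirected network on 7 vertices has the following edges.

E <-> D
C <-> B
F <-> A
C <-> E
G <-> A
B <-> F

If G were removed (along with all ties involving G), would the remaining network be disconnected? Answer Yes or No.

Even without G, every remaining node can still reach every other (the residual graph is connected), so G is not a cut vertex.

No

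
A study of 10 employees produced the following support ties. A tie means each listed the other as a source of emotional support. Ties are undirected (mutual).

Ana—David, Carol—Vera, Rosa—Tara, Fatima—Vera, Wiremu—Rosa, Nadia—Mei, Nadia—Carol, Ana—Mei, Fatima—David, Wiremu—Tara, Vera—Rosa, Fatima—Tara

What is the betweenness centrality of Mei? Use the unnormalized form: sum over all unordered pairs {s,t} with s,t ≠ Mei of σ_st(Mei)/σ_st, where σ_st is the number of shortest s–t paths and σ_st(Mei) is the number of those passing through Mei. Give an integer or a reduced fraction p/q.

3

Pairs whose geodesics pass through Mei — Nadia–David: 1; Nadia–Ana: 1; Carol–Ana: 1.
All other pairs contribute 0.
Summing the contributions gives betweenness(Mei) = 3.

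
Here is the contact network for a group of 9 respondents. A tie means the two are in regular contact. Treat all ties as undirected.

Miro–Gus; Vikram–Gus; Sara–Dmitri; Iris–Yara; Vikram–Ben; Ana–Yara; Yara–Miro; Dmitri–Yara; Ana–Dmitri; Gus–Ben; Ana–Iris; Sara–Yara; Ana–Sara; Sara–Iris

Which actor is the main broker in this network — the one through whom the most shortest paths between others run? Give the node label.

Unnormalized betweenness of each node: Ana:1/3, Ben:0, Dmitri:0, Gus:12, Iris:0, Miro:15, Sara:1/3, Vikram:0, Yara:49/3.
Yara has the largest value, 49/3, making it the main broker — the node through which the most shortest paths run.

Yara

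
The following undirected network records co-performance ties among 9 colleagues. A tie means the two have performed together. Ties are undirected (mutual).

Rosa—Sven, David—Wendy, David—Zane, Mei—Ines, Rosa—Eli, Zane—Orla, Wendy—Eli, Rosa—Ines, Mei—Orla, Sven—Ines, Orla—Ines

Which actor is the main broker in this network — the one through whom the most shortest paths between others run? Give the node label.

Unnormalized betweenness of each node: David:7/2, Eli:5, Ines:9, Mei:0, Orla:7, Rosa:7, Sven:0, Wendy:7/2, Zane:5.
Ines has the largest value, 9, making it the main broker — the node through which the most shortest paths run.

Ines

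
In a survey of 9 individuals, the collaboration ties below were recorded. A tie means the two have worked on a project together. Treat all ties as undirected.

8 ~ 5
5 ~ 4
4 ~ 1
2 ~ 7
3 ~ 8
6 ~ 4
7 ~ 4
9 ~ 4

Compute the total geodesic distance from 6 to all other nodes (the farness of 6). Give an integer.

Distances from 6: 1:2, 2:3, 3:4, 4:1, 5:2, 7:2, 8:3, 9:2.
Sum = 2 + 3 + 4 + 1 + 2 + 2 + 3 + 2 = 19.

19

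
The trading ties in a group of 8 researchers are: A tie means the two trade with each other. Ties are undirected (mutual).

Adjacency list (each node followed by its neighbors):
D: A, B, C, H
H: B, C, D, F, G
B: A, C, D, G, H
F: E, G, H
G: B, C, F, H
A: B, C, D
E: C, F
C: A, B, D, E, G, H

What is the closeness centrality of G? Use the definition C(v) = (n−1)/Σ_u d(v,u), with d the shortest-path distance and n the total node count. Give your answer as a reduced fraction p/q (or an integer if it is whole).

7/10

Distances from G: A:2, B:1, C:1, D:2, E:2, F:1, H:1. Sum = 10.
n = 8, so closeness = 7/10.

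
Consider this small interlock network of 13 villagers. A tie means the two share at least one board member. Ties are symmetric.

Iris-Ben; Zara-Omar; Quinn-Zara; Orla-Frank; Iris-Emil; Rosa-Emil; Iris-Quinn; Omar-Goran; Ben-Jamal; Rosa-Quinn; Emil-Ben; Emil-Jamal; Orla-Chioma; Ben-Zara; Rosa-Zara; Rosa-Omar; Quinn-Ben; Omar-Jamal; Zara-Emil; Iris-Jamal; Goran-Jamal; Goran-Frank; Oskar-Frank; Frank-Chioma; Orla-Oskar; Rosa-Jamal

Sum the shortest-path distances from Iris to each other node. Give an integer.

Distances from Iris: Ben:1, Chioma:4, Emil:1, Frank:3, Goran:2, Jamal:1, Omar:2, Orla:4, Oskar:4, Quinn:1, Rosa:2, Zara:2.
Sum = 1 + 4 + 1 + 3 + 2 + 1 + 2 + 4 + 4 + 1 + 2 + 2 = 27.

27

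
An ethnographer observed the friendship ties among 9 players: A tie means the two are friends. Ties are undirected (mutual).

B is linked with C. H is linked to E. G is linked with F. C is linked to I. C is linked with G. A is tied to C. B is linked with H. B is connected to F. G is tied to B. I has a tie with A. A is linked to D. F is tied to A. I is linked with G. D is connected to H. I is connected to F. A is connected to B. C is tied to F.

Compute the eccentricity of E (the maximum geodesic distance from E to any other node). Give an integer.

4

Distances from E: A:3, B:2, C:3, D:2, F:3, G:3, H:1, I:4.
The largest is 4 (to I), so the eccentricity of E is 4.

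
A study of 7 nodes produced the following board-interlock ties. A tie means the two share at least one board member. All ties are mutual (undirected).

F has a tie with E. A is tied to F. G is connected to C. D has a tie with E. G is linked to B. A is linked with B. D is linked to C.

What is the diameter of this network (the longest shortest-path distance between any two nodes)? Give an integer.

Eccentricity of each node (its greatest distance to any other): A:3, B:3, C:3, D:3, E:3, F:3, G:3.
The maximum eccentricity is 3, realized for instance by the pair G–F via G – B – A – F. So the diameter is 3.

3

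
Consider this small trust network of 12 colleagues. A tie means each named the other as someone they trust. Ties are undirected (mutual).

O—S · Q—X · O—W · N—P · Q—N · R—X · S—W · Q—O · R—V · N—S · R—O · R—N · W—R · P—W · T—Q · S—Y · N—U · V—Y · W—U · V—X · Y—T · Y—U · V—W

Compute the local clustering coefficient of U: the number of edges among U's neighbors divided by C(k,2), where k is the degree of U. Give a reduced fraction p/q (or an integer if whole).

U's neighbors: N, W, and Y (k = 3).
Possible neighbor pairs: C(3,2) = 3. Edges among them: none → e = 0.
Clustering(U) = 0/3 = 0.

0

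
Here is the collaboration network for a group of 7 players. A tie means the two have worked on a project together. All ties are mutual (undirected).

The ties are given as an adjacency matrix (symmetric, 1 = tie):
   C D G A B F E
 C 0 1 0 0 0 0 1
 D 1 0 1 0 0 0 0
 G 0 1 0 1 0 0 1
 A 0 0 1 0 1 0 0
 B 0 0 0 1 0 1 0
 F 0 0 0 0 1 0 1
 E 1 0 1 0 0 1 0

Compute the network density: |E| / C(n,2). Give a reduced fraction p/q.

There are 8 edges and 7 nodes, so the maximum possible is C(7,2) = 21.
Density = 8/21.

8/21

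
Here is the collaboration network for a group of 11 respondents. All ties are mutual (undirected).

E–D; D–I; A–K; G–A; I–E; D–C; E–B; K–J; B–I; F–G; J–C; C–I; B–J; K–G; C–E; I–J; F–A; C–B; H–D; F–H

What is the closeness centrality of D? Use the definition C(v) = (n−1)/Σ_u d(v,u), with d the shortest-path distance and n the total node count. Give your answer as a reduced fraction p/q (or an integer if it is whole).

10/19

Distances from D: A:3, B:2, C:1, E:1, F:2, G:3, H:1, I:1, J:2, K:3. Sum = 19.
n = 11, so closeness = 10/19.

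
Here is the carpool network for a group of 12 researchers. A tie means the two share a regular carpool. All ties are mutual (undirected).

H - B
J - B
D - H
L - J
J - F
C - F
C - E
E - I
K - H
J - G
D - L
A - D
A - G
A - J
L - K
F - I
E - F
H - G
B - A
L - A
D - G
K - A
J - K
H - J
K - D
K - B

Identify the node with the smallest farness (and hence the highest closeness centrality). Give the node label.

J

Farness (sum of distances to all others) for each node — A:19, B:21, C:28, D:24, E:27, F:19, G:21, H:20, I:28, J:15, K:19, L:21.
The smallest farness is 15, for J, so J has the highest closeness.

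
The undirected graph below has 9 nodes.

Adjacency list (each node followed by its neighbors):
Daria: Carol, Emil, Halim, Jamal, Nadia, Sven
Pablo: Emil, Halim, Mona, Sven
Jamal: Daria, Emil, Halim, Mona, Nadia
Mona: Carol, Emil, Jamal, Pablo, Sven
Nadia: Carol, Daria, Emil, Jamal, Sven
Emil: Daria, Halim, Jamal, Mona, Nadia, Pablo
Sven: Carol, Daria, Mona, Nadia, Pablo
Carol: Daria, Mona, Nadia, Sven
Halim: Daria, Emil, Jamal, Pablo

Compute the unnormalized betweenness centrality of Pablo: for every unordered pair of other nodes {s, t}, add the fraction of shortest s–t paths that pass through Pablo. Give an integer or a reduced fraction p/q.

13/12

Pairs whose geodesics pass through Pablo — Emil–Sven: 1/4; Halim–Sven: 1/2; Halim–Mona: 1/3.
All other pairs contribute 0.
Summing the contributions gives betweenness(Pablo) = 13/12.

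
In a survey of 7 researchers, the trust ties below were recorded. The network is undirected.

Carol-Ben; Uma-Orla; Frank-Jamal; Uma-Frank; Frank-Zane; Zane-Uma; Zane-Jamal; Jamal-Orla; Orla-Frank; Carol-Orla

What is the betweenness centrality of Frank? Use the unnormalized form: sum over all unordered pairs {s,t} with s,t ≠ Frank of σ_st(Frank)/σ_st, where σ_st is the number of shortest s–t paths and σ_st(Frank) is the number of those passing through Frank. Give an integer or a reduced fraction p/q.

Pairs whose geodesics pass through Frank — Ben–Zane: 1/3; Carol–Zane: 1/3; Uma–Jamal: 1/3; Orla–Zane: 1/3.
All other pairs contribute 0.
Summing the contributions gives betweenness(Frank) = 4/3.

4/3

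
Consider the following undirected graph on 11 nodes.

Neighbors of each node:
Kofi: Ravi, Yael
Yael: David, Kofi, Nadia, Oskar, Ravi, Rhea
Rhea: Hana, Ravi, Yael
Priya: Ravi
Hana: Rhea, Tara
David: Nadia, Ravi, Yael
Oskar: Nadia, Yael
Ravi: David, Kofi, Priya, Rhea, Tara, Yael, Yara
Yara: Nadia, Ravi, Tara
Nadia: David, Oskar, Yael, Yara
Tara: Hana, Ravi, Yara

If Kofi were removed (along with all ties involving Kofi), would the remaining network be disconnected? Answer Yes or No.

Even without Kofi, every remaining node can still reach every other (the residual graph is connected), so Kofi is not a cut vertex.

No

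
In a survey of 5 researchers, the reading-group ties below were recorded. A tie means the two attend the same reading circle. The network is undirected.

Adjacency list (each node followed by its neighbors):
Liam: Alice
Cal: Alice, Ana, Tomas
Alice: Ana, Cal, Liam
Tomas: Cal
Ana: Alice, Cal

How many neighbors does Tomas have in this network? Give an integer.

1

Tomas is directly tied to Cal. That is 1 neighbor, so the degree of Tomas is 1.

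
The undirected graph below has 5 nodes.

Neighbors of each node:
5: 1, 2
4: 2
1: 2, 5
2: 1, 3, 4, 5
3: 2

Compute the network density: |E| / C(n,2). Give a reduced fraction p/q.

1/2

There are 5 edges and 5 nodes, so the maximum possible is C(5,2) = 10.
Density = 5/10 = 1/2.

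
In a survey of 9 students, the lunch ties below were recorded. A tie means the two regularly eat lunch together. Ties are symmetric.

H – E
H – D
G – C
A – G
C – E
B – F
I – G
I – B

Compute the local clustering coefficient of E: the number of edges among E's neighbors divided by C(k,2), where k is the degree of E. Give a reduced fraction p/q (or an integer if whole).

0

E's neighbors: C and H (k = 2).
Possible neighbor pairs: C(2,2) = 1. Edges among them: none → e = 0.
Clustering(E) = 0/1.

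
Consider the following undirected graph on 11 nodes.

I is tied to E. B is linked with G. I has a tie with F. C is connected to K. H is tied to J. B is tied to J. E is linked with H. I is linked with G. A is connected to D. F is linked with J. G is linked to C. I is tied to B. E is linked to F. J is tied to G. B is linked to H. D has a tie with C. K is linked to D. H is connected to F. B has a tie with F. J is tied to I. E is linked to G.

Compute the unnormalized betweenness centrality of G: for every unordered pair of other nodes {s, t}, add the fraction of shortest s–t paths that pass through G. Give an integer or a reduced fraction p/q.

Pairs whose geodesics pass through G — A–E: 1; A–B: 1; A–H: 3/3; A–F: 4/4; A–I: 1; A–J: 1; D–E: 1; D–B: 1; D–H: 3/3; D–F: 4/4; D–I: 1; D–J: 1; K–E: 1; K–B: 1 … (+12 more pairs).
All other pairs contribute 0.
Summing the contributions gives betweenness(G) = 49/2.

49/2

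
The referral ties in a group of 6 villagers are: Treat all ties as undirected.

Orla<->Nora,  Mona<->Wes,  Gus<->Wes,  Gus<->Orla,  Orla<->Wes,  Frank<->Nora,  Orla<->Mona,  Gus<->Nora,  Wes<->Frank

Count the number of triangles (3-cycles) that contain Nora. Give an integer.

1

Nora's neighbors: Frank, Gus, and Orla.
Neighbor pairs that are themselves tied: Nora–Gus–Orla. Each forms one triangle with Nora, for 1 in total.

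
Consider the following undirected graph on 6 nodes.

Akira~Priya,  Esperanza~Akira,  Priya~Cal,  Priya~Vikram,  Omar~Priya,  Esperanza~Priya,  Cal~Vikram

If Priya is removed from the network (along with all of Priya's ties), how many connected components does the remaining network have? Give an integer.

Without Priya, the remaining ties split the others into: {Akira, Esperanza}; {Omar}; {Cal, Vikram}.
That's 3 separate components.

3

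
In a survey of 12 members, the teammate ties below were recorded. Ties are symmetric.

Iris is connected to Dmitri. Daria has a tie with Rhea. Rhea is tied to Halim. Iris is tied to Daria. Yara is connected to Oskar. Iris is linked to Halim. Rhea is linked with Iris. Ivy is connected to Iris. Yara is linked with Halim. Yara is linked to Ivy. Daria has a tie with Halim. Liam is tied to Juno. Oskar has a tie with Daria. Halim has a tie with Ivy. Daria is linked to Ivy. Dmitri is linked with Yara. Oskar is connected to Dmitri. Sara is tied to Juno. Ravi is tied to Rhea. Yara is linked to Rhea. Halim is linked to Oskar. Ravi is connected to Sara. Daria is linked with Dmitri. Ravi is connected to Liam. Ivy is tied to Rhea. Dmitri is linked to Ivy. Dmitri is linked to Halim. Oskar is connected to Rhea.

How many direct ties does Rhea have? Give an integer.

Rhea is directly tied to Daria, Halim, Iris, Ivy, Oskar, Ravi, and Yara. That is 7 neighbors, so the degree of Rhea is 7.

7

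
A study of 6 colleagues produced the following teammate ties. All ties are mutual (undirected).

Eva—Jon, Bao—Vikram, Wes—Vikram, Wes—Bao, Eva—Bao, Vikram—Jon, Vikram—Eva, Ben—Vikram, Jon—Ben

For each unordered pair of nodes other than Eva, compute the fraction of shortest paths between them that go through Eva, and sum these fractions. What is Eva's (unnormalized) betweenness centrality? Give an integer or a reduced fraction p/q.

Pairs whose geodesics pass through Eva — Bao–Jon: 1/2.
All other pairs contribute 0.
Summing the contributions gives betweenness(Eva) = 1/2.

1/2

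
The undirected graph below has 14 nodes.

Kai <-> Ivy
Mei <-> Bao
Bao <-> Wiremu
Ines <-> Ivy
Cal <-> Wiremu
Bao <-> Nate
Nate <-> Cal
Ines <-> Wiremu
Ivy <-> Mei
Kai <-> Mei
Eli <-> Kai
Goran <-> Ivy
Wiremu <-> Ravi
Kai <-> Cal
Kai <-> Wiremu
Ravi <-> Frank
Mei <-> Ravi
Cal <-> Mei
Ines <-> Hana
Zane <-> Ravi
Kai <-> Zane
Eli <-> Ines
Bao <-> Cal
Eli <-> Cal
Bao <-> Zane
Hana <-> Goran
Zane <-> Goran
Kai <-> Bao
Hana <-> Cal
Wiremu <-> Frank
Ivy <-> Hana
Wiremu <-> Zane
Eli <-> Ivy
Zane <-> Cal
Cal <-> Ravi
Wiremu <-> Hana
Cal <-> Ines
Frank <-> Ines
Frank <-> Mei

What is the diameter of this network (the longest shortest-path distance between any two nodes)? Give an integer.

3

Eccentricity of each node (its greatest distance to any other): Bao:2, Cal:2, Eli:2, Frank:3, Goran:3, Hana:2, Ines:2, Ivy:3, Kai:2, Mei:2, Nate:3, Ravi:2, Wiremu:2, Zane:2.
The maximum eccentricity is 3, realized for instance by the pair Ivy–Nate via Ivy – Mei – Bao – Nate. So the diameter is 3.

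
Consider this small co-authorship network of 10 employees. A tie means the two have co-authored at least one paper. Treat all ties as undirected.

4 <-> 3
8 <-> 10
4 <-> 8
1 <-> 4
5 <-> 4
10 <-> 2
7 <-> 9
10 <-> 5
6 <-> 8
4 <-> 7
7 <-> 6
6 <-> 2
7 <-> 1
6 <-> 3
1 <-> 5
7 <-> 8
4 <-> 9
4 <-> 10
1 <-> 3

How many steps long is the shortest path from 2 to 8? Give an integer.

One shortest route is 2 – 10 – 8, which uses 2 edges, and 2 and 8 are not directly tied, so nothing shorter exists. So d(2,8) = 2.

2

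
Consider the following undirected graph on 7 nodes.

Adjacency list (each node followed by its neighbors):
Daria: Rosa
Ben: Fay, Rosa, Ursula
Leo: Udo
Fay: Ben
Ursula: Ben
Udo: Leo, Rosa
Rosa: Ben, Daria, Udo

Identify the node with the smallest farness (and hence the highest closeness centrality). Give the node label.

Farness (sum of distances to all others) for each node — Ben:10, Daria:14, Fay:15, Leo:17, Rosa:9, Udo:12, Ursula:15.
The smallest farness is 9, for Rosa, so Rosa has the highest closeness.

Rosa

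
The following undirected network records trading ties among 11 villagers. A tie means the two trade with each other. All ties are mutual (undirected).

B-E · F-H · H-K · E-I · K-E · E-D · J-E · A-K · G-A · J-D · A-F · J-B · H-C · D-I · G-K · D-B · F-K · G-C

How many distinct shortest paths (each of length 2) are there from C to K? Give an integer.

The shortest distance is 2. The length-2 paths are: C–G–K; C–H–K.
That gives 2 distinct shortest paths.

2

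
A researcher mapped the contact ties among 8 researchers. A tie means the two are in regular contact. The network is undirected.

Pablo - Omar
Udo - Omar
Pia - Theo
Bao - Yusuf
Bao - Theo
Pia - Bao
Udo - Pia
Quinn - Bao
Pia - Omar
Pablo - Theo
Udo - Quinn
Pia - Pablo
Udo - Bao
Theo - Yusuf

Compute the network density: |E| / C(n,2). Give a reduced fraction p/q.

There are 14 edges and 8 nodes, so the maximum possible is C(8,2) = 28.
Density = 14/28 = 1/2.

1/2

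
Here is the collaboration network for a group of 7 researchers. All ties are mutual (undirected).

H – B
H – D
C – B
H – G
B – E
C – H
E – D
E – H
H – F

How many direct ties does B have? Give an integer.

3

B is directly tied to C, E, and H. That is 3 neighbors, so the degree of B is 3.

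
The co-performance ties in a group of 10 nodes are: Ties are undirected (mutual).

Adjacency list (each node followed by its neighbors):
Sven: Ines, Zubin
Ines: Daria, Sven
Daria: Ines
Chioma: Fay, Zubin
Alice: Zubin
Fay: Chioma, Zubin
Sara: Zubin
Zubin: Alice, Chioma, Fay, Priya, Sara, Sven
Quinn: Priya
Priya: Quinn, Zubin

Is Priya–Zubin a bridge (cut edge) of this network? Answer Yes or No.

Yes

Without the Priya–Zubin edge there is no alternate route between Priya and Zubin, so the network disconnects. It is a bridge.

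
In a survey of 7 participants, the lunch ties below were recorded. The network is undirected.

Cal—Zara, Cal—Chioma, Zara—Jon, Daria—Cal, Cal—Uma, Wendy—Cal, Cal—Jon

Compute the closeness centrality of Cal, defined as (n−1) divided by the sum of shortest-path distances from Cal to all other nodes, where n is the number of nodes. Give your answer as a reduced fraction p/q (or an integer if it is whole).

Distances from Cal: Chioma:1, Daria:1, Jon:1, Uma:1, Wendy:1, Zara:1. Sum = 6.
n = 7, so closeness = 6/6 = 1.

1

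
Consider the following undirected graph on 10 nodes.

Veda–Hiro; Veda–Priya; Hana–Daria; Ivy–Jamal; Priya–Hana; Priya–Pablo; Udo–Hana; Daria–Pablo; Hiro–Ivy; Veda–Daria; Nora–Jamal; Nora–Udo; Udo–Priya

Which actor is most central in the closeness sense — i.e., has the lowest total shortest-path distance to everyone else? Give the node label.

Farness (sum of distances to all others) for each node — Daria:19, Hana:19, Hiro:20, Ivy:23, Jamal:23, Nora:20, Pablo:22, Priya:16, Udo:17, Veda:17.
The smallest farness is 16, for Priya, so Priya has the highest closeness.

Priya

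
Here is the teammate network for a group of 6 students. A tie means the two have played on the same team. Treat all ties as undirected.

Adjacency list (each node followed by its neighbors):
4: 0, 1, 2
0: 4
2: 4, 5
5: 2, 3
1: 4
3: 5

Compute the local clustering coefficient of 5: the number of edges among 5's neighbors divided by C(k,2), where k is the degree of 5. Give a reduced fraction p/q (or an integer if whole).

0

5's neighbors: 2 and 3 (k = 2).
Possible neighbor pairs: C(2,2) = 1. Edges among them: none → e = 0.
Clustering(5) = 0/1.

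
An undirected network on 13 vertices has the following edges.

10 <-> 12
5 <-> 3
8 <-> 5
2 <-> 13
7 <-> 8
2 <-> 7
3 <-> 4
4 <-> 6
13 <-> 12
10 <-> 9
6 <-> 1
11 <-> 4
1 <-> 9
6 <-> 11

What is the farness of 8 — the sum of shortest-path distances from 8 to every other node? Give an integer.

Distances from 8: 1:5, 2:2, 3:2, 4:3, 5:1, 6:4, 7:1, 9:6, 10:5, 11:4, 12:4, 13:3.
Sum = 5 + 2 + 2 + 3 + 1 + 4 + 1 + 6 + 5 + 4 + 4 + 3 = 40.

40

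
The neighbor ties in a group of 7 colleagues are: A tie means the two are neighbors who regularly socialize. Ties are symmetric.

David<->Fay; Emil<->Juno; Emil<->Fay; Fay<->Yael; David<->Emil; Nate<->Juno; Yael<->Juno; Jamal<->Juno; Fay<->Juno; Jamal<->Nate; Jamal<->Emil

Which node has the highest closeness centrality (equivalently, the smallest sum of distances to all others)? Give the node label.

Farness (sum of distances to all others) for each node — David:11, Emil:8, Fay:8, Jamal:9, Juno:7, Nate:11, Yael:10.
The smallest farness is 7, for Juno, so Juno has the highest closeness.

Juno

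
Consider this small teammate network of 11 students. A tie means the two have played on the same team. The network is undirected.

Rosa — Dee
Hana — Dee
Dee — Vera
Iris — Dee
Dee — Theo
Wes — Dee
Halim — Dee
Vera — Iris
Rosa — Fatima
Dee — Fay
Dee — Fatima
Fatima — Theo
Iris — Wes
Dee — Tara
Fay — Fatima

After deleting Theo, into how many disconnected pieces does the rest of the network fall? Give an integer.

1

Theo's neighbors (Dee and Fatima) remain reachable from one another through other ties, so the rest of the network stays in one piece.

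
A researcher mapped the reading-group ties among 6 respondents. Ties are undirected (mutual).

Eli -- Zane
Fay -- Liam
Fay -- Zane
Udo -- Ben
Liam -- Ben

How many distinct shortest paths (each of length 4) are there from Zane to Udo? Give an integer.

1

The shortest distance is 4, and the only length-4 path is Zane–Fay–Liam–Ben–Udo. So there is exactly 1 shortest path.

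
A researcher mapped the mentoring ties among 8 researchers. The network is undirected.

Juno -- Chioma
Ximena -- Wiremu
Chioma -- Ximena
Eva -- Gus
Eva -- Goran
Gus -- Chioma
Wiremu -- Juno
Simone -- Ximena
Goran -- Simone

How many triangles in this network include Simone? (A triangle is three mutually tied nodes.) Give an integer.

Simone's neighbors are Goran and Ximena, but none of them are tied to each other, so no triangle contains Simone.

0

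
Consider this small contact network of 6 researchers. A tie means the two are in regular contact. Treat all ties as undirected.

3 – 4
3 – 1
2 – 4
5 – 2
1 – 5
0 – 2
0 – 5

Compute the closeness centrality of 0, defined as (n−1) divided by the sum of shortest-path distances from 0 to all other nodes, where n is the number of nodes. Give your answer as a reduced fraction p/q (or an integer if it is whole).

Distances from 0: 1:2, 2:1, 3:3, 4:2, 5:1. Sum = 9.
n = 6, so closeness = 5/9.

5/9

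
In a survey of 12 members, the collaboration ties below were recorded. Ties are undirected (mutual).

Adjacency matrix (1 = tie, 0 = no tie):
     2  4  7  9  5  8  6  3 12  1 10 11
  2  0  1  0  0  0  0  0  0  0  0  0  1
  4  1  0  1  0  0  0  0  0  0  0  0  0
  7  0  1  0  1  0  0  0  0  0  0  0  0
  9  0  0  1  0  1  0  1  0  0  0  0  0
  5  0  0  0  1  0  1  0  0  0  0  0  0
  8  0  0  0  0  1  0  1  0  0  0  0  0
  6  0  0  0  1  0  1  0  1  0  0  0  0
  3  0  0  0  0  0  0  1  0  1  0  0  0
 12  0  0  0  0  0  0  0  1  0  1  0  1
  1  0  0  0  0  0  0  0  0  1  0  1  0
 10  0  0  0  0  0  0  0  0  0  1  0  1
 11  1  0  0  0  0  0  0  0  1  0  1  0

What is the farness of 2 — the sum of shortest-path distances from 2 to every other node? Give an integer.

30

Distances from 2: 1:3, 3:3, 4:1, 5:4, 6:4, 7:2, 8:5, 9:3, 10:2, 11:1, 12:2.
Sum = 3 + 3 + 1 + 4 + 4 + 2 + 5 + 3 + 2 + 1 + 2 = 30.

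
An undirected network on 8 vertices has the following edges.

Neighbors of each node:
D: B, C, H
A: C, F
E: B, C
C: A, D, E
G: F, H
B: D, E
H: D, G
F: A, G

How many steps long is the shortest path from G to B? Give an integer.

3

One shortest route is G – H – D – B, which uses 3 edges, and at distance 2 from G we only reach {A, D}, which does not include B. So d(G,B) = 3.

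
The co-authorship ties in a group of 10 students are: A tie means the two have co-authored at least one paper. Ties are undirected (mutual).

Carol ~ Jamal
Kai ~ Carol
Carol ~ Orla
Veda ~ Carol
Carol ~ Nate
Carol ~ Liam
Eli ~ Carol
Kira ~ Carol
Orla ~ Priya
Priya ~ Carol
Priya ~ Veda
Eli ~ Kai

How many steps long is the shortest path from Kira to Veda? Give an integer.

2

One shortest route is Kira – Carol – Veda, which uses 2 edges, and Kira and Veda are not directly tied, so nothing shorter exists. So d(Kira,Veda) = 2.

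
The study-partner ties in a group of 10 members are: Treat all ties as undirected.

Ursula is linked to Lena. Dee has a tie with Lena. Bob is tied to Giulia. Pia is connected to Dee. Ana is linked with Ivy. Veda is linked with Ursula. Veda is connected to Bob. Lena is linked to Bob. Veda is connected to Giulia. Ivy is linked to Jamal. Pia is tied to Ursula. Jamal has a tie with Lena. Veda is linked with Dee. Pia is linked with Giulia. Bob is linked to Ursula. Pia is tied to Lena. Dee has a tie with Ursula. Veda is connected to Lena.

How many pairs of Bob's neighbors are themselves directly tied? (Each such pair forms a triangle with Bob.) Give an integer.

Bob's neighbors: Giulia, Lena, Ursula, and Veda.
Neighbor pairs that are themselves tied: Bob–Giulia–Veda; Bob–Lena–Ursula; Bob–Lena–Veda; Bob–Ursula–Veda. Each forms one triangle with Bob, for 4 in total.

4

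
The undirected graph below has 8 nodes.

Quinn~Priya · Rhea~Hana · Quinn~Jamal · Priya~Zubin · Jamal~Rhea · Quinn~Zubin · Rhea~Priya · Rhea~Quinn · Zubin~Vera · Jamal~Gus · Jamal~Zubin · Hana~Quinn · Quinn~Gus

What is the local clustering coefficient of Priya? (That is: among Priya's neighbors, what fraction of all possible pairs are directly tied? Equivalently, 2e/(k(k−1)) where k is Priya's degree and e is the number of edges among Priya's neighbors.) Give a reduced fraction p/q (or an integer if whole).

2/3

Priya's neighbors: Quinn, Rhea, and Zubin (k = 3).
Possible neighbor pairs: C(3,2) = 3. Edges among them: Quinn–Rhea, Quinn–Zubin → e = 2.
Clustering(Priya) = 2/3.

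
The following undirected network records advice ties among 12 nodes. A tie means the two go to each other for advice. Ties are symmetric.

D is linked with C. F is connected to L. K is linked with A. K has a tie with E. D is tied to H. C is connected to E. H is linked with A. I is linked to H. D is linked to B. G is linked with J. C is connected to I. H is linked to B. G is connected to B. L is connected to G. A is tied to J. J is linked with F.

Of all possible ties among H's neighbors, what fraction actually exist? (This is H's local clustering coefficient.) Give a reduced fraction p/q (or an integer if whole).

H's neighbors: A, B, D, and I (k = 4).
Possible neighbor pairs: C(4,2) = 6. Edges among them: B–D → e = 1.
Clustering(H) = 1/6.

1/6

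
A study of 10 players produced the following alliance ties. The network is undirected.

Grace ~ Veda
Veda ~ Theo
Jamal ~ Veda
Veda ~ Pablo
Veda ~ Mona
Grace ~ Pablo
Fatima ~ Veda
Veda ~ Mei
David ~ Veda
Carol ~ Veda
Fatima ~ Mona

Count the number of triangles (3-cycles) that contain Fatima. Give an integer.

Fatima's neighbors: Mona and Veda.
Neighbor pairs that are themselves tied: Fatima–Mona–Veda. Each forms one triangle with Fatima, for 1 in total.

1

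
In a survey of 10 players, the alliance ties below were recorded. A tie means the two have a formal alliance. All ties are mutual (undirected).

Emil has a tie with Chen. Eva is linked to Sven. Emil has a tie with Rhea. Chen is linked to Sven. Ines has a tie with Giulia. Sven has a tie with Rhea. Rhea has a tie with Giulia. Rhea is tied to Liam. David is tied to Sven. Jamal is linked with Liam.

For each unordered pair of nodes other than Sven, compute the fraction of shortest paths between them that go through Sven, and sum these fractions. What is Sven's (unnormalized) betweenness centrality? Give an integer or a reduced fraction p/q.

35/2

Pairs whose geodesics pass through Sven — Jamal–David: 1; Jamal–Chen: 1/2; Jamal–Eva: 1; David–Liam: 1; David–Rhea: 1; David–Emil: 2/2; David–Chen: 1; David–Eva: 1; David–Ines: 1; David–Giulia: 1; Liam–Chen: 1/2; Liam–Eva: 1; Rhea–Chen: 1/2; Rhea–Eva: 1 … (+6 more pairs).
All other pairs contribute 0.
Summing the contributions gives betweenness(Sven) = 35/2.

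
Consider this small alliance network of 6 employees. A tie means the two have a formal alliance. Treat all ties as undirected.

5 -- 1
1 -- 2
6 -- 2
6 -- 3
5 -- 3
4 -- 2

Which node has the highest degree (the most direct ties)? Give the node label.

2

Degrees — 1:2, 2:3, 3:2, 4:1, 5:2, 6:2.
The maximum is 3, attained only by 2.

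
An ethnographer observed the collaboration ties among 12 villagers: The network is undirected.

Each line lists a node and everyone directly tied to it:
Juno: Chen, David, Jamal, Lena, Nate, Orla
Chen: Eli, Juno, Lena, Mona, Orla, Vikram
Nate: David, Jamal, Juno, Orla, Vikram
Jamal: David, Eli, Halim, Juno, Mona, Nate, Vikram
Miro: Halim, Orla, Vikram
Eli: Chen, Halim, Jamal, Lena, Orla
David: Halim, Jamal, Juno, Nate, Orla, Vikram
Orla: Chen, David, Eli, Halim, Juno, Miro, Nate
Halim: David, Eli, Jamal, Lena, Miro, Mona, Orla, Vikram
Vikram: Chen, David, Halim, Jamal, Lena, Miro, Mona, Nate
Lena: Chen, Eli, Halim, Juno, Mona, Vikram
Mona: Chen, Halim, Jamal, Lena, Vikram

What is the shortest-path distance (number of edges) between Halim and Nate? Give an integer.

2

One shortest route is Halim – Vikram – Nate, which uses 2 edges, and Halim and Nate are not directly tied, so nothing shorter exists. So d(Halim,Nate) = 2.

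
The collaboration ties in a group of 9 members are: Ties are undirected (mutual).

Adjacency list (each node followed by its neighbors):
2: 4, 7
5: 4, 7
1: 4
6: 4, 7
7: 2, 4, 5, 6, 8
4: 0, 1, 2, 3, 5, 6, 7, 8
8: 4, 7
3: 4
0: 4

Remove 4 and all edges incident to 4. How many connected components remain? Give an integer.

4

Without 4, the remaining ties split the others into: {2, 5, 6, 7, 8}; {3}; {0}; {1}.
That's 4 separate components.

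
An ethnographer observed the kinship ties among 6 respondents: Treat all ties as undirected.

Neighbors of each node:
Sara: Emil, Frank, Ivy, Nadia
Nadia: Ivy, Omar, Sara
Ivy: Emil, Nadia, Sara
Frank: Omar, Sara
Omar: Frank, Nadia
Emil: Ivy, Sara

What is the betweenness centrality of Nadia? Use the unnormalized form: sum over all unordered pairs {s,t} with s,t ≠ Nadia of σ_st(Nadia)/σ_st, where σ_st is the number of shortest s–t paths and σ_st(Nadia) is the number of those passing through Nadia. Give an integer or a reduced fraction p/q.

Pairs whose geodesics pass through Nadia — Ivy–Omar: 1; Sara–Omar: 1/2; Emil–Omar: 2/3.
All other pairs contribute 0.
Summing the contributions gives betweenness(Nadia) = 13/6.

13/6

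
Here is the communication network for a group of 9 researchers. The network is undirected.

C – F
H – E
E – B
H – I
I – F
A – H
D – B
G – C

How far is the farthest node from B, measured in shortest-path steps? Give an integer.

6

Distances from B: A:3, C:5, D:1, E:1, F:4, G:6, H:2, I:3.
The largest is 6 (to G), so the eccentricity of B is 6.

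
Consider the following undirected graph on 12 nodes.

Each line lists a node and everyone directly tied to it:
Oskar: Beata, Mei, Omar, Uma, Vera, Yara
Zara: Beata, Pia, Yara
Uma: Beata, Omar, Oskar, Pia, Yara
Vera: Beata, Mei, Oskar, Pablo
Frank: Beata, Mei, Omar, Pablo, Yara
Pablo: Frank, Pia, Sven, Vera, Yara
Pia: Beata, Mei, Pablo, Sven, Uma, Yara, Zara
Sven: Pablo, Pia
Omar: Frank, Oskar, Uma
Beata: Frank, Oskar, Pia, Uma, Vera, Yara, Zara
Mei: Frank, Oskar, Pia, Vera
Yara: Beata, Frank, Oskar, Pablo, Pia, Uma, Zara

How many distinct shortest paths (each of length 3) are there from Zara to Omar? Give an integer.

7

The shortest distance is 3. The length-3 paths are: Zara–Beata–Oskar–Omar; Zara–Yara–Oskar–Omar; Zara–Beata–Frank–Omar; Zara–Yara–Frank–Omar; Zara–Beata–Uma–Omar; Zara–Pia–Uma–Omar (and 1 more).
That gives 7 distinct shortest paths.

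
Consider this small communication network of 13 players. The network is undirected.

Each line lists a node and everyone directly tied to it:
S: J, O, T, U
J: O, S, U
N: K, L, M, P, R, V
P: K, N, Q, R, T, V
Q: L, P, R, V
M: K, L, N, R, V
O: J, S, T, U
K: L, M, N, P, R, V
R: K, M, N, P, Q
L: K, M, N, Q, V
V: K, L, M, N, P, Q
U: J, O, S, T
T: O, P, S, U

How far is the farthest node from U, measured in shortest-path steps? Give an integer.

4

Distances from U: J:1, K:3, L:4, M:4, N:3, O:1, P:2, Q:3, R:3, S:1, T:1, V:3.
The largest is 4 (to M and L), so the eccentricity of U is 4.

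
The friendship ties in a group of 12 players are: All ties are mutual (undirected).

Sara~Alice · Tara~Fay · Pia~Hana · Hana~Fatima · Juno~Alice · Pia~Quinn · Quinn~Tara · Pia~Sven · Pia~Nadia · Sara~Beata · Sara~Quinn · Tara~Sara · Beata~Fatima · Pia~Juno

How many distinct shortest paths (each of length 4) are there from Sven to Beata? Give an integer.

The shortest distance is 4. The length-4 paths are: Sven–Pia–Quinn–Sara–Beata; Sven–Pia–Hana–Fatima–Beata.
That gives 2 distinct shortest paths.

2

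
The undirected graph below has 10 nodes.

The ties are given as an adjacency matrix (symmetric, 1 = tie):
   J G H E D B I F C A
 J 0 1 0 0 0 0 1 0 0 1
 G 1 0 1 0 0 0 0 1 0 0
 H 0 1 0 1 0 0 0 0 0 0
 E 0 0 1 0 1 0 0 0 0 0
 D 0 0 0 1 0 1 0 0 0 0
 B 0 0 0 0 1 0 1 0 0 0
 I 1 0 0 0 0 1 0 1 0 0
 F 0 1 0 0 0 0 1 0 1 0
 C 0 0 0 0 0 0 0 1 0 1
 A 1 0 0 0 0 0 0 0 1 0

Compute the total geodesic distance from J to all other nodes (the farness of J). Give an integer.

17

Distances from J: A:1, B:2, C:2, D:3, E:3, F:2, G:1, H:2, I:1.
Sum = 1 + 2 + 2 + 3 + 3 + 2 + 1 + 2 + 1 = 17.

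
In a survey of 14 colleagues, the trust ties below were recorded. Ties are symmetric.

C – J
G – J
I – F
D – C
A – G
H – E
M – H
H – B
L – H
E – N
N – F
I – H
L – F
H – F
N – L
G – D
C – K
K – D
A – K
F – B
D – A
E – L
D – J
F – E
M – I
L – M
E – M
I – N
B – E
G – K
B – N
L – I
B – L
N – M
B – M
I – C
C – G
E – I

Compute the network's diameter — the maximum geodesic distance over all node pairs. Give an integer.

Eccentricity of each node (its greatest distance to any other): A:5, B:5, C:3, D:4, E:4, F:4, G:4, H:4, I:3, J:4, K:4, L:4, M:4, N:4.
The maximum eccentricity is 5, realized for instance by the pair A–B via A – G – C – I – L – B. So the diameter is 5.

5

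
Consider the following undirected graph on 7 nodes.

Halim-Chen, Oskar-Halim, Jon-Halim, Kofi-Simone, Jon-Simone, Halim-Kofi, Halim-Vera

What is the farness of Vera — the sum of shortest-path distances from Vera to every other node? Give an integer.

Distances from Vera: Chen:2, Halim:1, Jon:2, Kofi:2, Oskar:2, Simone:3.
Sum = 2 + 1 + 2 + 2 + 2 + 3 = 12.

12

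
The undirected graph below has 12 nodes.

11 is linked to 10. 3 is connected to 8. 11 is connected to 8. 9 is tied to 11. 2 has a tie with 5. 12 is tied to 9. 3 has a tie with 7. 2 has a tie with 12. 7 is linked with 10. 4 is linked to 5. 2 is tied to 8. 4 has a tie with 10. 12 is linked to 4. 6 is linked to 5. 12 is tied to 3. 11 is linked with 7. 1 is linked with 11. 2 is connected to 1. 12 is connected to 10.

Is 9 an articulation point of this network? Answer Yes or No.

Even without 9, every remaining node can still reach every other (the residual graph is connected), so 9 is not a cut vertex.

No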